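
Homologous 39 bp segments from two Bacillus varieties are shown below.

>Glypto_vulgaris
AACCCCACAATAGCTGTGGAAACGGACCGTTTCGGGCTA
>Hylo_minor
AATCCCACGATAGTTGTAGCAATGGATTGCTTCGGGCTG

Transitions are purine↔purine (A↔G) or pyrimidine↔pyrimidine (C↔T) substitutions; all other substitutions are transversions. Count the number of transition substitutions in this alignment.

Mismatches occur at site 3 (C→T, transition), site 9 (A→G, transition), site 14 (C→T, transition), site 18 (G→A, transition), site 20 (A→C, transversion), site 23 (C→T, transition), site 27 (C→T, transition), site 28 (C→T, transition), site 30 (T→C, transition), site 39 (A→G, transition).
Of the 10 differences, 9 transitions and 1 transversion, so the answer is 9.

9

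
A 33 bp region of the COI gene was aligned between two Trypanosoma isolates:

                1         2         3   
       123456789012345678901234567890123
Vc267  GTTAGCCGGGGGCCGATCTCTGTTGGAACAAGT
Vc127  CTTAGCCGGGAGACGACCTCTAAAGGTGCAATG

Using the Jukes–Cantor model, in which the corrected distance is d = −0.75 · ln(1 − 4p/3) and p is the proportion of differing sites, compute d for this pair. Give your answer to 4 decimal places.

0.4408

Differing sites — 1:G/C; 11:G/A; 13:C/A; 17:T/C; 22:G/A; 23:T/A; 24:T/A; 27:A/T; 28:A/G; 32:G/T; 33:T/G.
p = 11/33 = 0.333333.
d = −0.75 · ln(1 − (4/3)·0.333333) = −0.75 · ln(0.555556) = −0.75 · (-0.587786) = 0.4408.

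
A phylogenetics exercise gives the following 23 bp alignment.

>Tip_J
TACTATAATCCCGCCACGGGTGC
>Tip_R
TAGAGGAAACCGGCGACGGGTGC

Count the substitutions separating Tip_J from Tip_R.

Mismatches occur at site 3 (C→G), site 4 (T→A), site 5 (A→G), site 6 (T→G), site 9 (T→A), site 12 (C→G), site 15 (C→G).
That gives 7 mismatches out of 23 aligned sites, so the Hamming distance is 7.

7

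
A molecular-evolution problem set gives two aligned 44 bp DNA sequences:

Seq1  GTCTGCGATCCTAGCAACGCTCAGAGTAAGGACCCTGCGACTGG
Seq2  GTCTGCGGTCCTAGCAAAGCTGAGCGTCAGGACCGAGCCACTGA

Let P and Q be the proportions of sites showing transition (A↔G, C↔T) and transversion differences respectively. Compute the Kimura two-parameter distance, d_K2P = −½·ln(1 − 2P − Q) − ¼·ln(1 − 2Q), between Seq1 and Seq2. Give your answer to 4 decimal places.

0.2396

The sequences differ at positions 8 (A/G, transition), 18 (C/A, transversion), 22 (C/G, transversion), 25 (A/C, transversion), 28 (A/C, transversion), 35 (C/G, transversion), 36 (T/A, transversion), 39 (G/C, transversion), 44 (G/A, transition).
Of the 9 differences, 2 transitions and 7 transversions over 44 sites: P = 2/44 = 0.045455, Q = 7/44 = 0.159091.
d = −0.5·ln(0.749999) − 0.25·ln(0.681818) = −0.5·(-0.287683) − 0.25·(-0.382993) = 0.2396.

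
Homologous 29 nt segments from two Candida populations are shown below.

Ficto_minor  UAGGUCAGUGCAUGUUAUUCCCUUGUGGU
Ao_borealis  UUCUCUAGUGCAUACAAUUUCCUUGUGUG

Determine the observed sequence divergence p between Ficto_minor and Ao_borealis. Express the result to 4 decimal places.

0.3793

Mismatches occur at site 2 (A↔U), site 3 (G↔C), site 4 (G↔U), site 5 (U↔C), site 6 (C↔U), site 14 (G↔A), site 15 (U↔C), site 16 (U↔A), site 20 (C↔U), site 28 (G↔U), site 29 (U↔G).
There are 11 differences over 29 sites, so p = 11/29 = 0.3793.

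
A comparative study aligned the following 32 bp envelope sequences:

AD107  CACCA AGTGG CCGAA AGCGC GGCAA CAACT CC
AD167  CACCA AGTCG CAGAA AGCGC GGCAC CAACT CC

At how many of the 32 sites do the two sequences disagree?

3

The sequences differ at positions 9 (G/C), 12 (C/A), 25 (A/C).
That gives 3 mismatches out of 32 aligned sites, so the Hamming distance is 3.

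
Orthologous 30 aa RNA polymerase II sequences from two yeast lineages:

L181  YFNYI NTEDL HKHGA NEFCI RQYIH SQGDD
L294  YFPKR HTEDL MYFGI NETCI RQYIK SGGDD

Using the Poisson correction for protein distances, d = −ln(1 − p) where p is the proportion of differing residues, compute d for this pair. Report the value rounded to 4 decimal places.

0.4568

Mismatches occur at site 3 (N→P), site 4 (Y→K), site 5 (I→R), site 6 (N→H), site 11 (H→M), site 12 (K→Y), site 13 (H→F), site 15 (A→I), site 18 (F→T), site 25 (H→K), site 27 (Q→G).
p = 11/30 = 0.366667.
d = −ln(1 − 0.366667) = −ln(0.633333) = 0.4568.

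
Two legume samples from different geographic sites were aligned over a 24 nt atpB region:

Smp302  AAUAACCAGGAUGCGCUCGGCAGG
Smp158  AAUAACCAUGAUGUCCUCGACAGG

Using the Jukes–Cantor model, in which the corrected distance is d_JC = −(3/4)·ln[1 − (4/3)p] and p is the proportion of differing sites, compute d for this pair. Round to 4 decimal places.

0.1885

Differing sites — 9:G/U; 14:C/U; 15:G/C; 20:G/A.
p = 4/24 = 0.166667.
d = −0.75 · ln(1 − (4/3)·0.166667) = −0.75 · ln(0.777777) = −0.75 · (-0.251315) = 0.1885.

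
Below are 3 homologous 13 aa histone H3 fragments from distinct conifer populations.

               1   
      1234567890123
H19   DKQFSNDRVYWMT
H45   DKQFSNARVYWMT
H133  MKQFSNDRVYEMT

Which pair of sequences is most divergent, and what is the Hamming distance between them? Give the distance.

Pairwise Hamming distances:
  H19 vs H45: 1
  H19 vs H133: 2
  H45 vs H133: 3
The largest is 3, between H45 and H133.

3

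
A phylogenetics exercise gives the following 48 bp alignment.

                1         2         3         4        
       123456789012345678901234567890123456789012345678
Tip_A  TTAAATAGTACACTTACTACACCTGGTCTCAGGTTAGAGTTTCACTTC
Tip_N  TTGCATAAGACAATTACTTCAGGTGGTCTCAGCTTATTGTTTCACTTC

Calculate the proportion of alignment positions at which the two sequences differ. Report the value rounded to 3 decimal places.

Mismatches occur at site 3 (A→G), site 4 (A→C), site 8 (G→A), site 9 (T→G), site 13 (C→A), site 19 (A→T), site 22 (C→G), site 23 (C→G), site 33 (G→C), site 37 (G→T), site 38 (A→T).
There are 11 differences over 48 sites, so p = 11/48 = 0.229.

0.229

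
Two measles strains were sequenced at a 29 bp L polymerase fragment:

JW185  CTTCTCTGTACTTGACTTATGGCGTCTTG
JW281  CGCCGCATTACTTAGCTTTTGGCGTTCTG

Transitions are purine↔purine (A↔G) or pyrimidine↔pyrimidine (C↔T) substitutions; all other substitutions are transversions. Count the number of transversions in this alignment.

5

Differing sites — 2:T/G (Tv); 3:T/C (Ti); 5:T/G (Tv); 7:T/A (Tv); 8:G/T (Tv); 14:G/A (Ti); 15:A/G (Ti); 19:A/T (Tv); 26:C/T (Ti); 27:T/C (Ti).
Of the 10 differences, 5 transitions and 5 transversions, so the answer is 5.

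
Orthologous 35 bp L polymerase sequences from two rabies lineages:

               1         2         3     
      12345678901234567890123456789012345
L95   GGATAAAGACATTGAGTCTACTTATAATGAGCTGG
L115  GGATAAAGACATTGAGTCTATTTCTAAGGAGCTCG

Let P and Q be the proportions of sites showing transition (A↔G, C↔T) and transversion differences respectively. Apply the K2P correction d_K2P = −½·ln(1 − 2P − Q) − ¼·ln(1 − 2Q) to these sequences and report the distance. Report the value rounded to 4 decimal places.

Differing sites — 21:C/T (Ti); 24:A/C (Tv); 28:T/G (Tv); 34:G/C (Tv).
Of the 4 differences, 1 transition and 3 transversions over 35 sites: P = 1/35 = 0.028571, Q = 3/35 = 0.085714.
d = −0.5·ln(0.857144) − 0.25·ln(0.828572) = −0.5·(-0.154149) − 0.25·(-0.188052) = 0.1241.

0.1241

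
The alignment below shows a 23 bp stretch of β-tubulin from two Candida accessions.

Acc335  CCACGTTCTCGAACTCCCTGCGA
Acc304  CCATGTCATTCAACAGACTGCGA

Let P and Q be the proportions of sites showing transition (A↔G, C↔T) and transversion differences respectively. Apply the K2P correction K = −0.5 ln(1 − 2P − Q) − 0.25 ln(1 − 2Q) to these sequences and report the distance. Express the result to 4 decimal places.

Mismatches occur at site 4 (C↔T, transition), site 7 (T↔C, transition), site 8 (C↔A, transversion), site 10 (C↔T, transition), site 11 (G↔C, transversion), site 15 (T↔A, transversion), site 16 (C↔G, transversion), site 17 (C↔A, transversion).
Of the 8 differences, 3 transitions and 5 transversions over 23 sites: P = 3/23 = 0.130435, Q = 5/23 = 0.217391.
d = −0.5·ln(0.521739) − 0.25·ln(0.565218) = −0.5·(-0.650588) − 0.25·(-0.570544) = 0.4679.

0.4679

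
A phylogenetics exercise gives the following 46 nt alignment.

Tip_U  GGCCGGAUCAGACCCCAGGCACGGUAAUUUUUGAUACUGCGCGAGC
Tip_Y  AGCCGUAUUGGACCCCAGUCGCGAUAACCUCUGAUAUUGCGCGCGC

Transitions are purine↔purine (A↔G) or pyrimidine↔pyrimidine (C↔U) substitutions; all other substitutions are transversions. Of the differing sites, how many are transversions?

3

Differing sites — 1:G/A (Ti); 6:G/U (Tv); 9:C/U (Ti); 10:A/G (Ti); 19:G/U (Tv); 21:A/G (Ti); 24:G/A (Ti); 28:U/C (Ti); 29:U/C (Ti); 31:U/C (Ti); 37:C/U (Ti); 44:A/C (Tv).
Of the 12 differences, 9 transitions and 3 transversions, so the answer is 3.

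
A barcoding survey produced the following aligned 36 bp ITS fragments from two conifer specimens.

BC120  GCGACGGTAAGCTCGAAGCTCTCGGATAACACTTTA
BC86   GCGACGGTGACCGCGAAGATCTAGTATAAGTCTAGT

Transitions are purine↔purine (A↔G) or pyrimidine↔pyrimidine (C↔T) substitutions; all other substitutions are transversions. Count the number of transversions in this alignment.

10

Differing sites — 9:A/G (Ti); 11:G/C (Tv); 13:T/G (Tv); 19:C/A (Tv); 23:C/A (Tv); 25:G/T (Tv); 30:C/G (Tv); 31:A/T (Tv); 34:T/A (Tv); 35:T/G (Tv); 36:A/T (Tv).
Of the 11 differences, 1 transition and 10 transversions, so the answer is 10.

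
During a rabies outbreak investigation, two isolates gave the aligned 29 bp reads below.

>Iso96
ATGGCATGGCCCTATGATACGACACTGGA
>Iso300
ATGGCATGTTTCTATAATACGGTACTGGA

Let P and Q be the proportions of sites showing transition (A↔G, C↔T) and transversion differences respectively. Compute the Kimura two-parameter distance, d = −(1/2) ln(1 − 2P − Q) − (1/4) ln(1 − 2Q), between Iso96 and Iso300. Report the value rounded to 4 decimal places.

0.2563

The sequences differ at positions 9 (G/T, transversion), 10 (C/T, transition), 11 (C/T, transition), 16 (G/A, transition), 22 (A/G, transition), 23 (C/T, transition).
Of the 6 differences, 5 transitions and 1 transversion over 29 sites: P = 5/29 = 0.172414, Q = 1/29 = 0.034483.
d = −0.5·ln(0.620689) − 0.25·ln(0.931034) = −0.5·(-0.476925) − 0.25·(-0.071459) = 0.2563.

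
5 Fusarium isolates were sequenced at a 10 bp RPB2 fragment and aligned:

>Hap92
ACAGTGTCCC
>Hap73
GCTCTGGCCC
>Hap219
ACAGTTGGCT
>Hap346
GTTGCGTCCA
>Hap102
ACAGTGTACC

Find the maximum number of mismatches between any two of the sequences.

8

Pairwise Hamming distances:
  Hap92 vs Hap73: 4
  Hap92 vs Hap219: 4
  Hap92 vs Hap346: 5
  Hap92 vs Hap102: 1
  Hap73 vs Hap219: 6
  Hap73 vs Hap346: 5
  Hap73 vs Hap102: 5
  Hap219 vs Hap346: 8
  Hap219 vs Hap102: 4
  Hap346 vs Hap102: 6
The largest is 8, between Hap219 and Hap346.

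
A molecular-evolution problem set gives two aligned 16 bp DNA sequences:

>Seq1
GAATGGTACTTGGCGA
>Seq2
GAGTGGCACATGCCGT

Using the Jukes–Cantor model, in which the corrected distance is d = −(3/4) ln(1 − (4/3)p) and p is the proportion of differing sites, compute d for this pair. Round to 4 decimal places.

0.4042

Mismatches occur at site 3 (A/G), site 7 (T/C), site 10 (T/A), site 13 (G/C), site 16 (A/T).
p = 5/16 = 0.312500.
d = −0.75 · ln(1 − (4/3)·0.312500) = −0.75 · ln(0.583333) = −0.75 · (-0.538997) = 0.4042.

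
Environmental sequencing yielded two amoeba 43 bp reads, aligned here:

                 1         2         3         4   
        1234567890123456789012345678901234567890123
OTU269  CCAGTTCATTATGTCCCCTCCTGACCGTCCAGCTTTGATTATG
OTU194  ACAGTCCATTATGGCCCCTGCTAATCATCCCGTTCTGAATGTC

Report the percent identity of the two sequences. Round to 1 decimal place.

69.8%

Differing sites — 1:C/A; 6:T/C; 14:T/G; 20:C/G; 23:G/A; 25:C/T; 27:G/A; 31:A/C; 33:C/T; 35:T/C; 39:T/A; 41:A/G; 43:G/C.
30 of the 43 sites match, so the percent identity is 30/43 × 100 = 69.8%.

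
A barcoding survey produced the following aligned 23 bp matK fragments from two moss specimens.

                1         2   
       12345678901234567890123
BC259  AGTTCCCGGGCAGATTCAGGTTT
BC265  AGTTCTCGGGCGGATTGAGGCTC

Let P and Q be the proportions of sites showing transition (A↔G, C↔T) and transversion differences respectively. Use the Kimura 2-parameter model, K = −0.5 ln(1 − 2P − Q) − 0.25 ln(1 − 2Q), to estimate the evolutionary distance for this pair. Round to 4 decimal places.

0.2710

The sequences differ at positions 6 (C/T, transition), 12 (A/G, transition), 17 (C/G, transversion), 21 (T/C, transition), 23 (T/C, transition).
Of the 5 differences, 4 transitions and 1 transversion over 23 sites: P = 4/23 = 0.173913, Q = 1/23 = 0.043478.
d = −0.5·ln(0.608696) − 0.25·ln(0.913044) = −0.5·(-0.496436) − 0.25·(-0.090971) = 0.2710.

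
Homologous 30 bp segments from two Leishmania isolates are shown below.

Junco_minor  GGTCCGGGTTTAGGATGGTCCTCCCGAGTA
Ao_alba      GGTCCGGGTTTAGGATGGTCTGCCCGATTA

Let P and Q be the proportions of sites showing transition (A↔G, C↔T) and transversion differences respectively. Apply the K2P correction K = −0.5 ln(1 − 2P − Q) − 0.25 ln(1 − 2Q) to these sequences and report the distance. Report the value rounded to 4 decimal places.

The sequences differ at positions 21 (C/T, transition), 22 (T/G, transversion), 28 (G/T, transversion).
Of the 3 differences, 1 transition and 2 transversions over 30 sites: P = 1/30 = 0.033333, Q = 2/30 = 0.066667.
d = −0.5·ln(0.866667) − 0.25·ln(0.866666) = −0.5·(-0.143100) − 0.25·(-0.143102) = 0.1073.

0.1073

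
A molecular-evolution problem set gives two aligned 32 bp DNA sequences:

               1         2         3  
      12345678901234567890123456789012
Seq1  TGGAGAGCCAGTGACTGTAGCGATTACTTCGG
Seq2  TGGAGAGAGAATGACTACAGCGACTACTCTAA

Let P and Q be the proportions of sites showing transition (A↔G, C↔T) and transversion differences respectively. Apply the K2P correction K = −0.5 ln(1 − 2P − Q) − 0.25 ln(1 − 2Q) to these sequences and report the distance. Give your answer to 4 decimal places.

The sequences differ at positions 8 (C/A, transversion), 9 (C/G, transversion), 11 (G/A, transition), 17 (G/A, transition), 18 (T/C, transition), 24 (T/C, transition), 29 (T/C, transition), 30 (C/T, transition), 31 (G/A, transition), 32 (G/A, transition).
Of the 10 differences, 8 transitions and 2 transversions over 32 sites: P = 8/32 = 0.250000, Q = 2/32 = 0.062500.
d = −0.5·ln(0.437500) − 0.25·ln(0.875000) = −0.5·(-0.826679) − 0.25·(-0.133531) = 0.4467.

0.4467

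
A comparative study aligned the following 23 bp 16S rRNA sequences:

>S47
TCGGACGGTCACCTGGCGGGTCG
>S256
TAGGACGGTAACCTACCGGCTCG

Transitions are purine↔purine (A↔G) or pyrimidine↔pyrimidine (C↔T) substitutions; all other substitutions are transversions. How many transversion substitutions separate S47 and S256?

4

The sequences differ at positions 2 (C/A, transversion), 10 (C/A, transversion), 15 (G/A, transition), 16 (G/C, transversion), 20 (G/C, transversion).
Of the 5 differences, 1 transition and 4 transversions, so the answer is 4.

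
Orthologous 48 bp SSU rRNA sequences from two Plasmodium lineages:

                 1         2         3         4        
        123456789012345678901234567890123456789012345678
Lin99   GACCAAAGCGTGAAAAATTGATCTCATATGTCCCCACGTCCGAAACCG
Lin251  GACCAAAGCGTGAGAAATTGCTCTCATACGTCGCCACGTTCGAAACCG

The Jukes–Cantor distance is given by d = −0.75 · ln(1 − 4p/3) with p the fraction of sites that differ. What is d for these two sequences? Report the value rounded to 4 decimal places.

Mismatches occur at site 14 (A→G), site 21 (A→C), site 29 (T→C), site 33 (C→G), site 40 (C→T).
p = 5/48 = 0.104167.
d = −0.75 · ln(1 − (4/3)·0.104167) = −0.75 · ln(0.861111) = −0.75 · (-0.149532) = 0.1121.

0.1121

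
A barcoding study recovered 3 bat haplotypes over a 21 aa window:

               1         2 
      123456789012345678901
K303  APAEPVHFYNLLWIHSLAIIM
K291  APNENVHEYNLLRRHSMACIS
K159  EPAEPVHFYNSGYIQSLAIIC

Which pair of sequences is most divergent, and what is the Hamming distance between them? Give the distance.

12

Pairwise Hamming distances:
  K303 vs K291: 8
  K303 vs K159: 6
  K291 vs K159: 12
The largest is 12, between K291 and K159.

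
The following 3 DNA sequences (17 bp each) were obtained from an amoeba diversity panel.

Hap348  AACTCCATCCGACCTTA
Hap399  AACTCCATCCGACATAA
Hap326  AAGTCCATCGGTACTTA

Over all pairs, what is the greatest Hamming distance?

Pairwise Hamming distances:
  Hap348 vs Hap399: 2
  Hap348 vs Hap326: 4
  Hap399 vs Hap326: 6
The largest is 6, between Hap399 and Hap326.

6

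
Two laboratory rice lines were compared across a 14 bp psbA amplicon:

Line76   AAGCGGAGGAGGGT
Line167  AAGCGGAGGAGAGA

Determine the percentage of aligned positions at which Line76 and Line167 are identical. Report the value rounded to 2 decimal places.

85.71%

Differing sites — 12:G/A; 14:T/A.
12 of the 14 sites match, so the percent identity is 12/14 × 100 = 85.71%.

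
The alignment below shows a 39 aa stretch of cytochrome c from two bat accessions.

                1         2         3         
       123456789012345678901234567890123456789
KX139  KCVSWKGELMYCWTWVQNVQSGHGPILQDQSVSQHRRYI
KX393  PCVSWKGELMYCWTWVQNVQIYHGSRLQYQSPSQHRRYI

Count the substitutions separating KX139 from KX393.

7

Differing sites — 1:K/P; 21:S/I; 22:G/Y; 25:P/S; 26:I/R; 29:D/Y; 32:V/P.
That gives 7 mismatches out of 39 aligned sites, so the Hamming distance is 7.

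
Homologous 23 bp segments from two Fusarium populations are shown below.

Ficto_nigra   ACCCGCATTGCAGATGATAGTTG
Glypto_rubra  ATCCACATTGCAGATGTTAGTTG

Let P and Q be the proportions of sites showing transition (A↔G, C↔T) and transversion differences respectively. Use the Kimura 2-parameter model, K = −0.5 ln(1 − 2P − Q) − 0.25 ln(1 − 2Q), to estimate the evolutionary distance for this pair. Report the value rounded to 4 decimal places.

0.1453

The sequences differ at positions 2 (C/T, transition), 5 (G/A, transition), 17 (A/T, transversion).
Of the 3 differences, 2 transitions and 1 transversion over 23 sites: P = 2/23 = 0.086957, Q = 1/23 = 0.043478.
d = −0.5·ln(0.782608) − 0.25·ln(0.913044) = −0.5·(-0.245123) − 0.25·(-0.090971) = 0.1453.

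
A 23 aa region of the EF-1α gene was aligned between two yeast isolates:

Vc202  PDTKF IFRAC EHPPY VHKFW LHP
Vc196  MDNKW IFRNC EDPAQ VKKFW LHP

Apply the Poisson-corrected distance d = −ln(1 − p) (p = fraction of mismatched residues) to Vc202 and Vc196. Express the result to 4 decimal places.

The sequences differ at positions 1 (P/M), 3 (T/N), 5 (F/W), 9 (A/N), 12 (H/D), 14 (P/A), 15 (Y/Q), 17 (H/K).
p = 8/23 = 0.347826.
d = −ln(1 − 0.347826) = −ln(0.652174) = 0.4274.

0.4274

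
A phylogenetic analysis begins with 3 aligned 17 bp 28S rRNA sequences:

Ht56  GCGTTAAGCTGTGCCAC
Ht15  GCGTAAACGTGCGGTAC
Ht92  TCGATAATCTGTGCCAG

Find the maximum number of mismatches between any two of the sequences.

Pairwise Hamming distances:
  Ht56 vs Ht15: 6
  Ht56 vs Ht92: 4
  Ht15 vs Ht92: 9
The largest is 9, between Ht15 and Ht92.

9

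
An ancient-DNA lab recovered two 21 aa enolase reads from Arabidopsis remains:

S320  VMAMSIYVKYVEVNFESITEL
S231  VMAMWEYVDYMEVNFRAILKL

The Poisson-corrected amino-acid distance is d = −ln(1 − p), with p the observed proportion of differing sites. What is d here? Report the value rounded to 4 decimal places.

0.4796

The sequences differ at positions 5 (S/W), 6 (I/E), 9 (K/D), 11 (V/M), 16 (E/R), 17 (S/A), 19 (T/L), 20 (E/K).
p = 8/21 = 0.380952.
d = −ln(1 − 0.380952) = −ln(0.619048) = 0.4796.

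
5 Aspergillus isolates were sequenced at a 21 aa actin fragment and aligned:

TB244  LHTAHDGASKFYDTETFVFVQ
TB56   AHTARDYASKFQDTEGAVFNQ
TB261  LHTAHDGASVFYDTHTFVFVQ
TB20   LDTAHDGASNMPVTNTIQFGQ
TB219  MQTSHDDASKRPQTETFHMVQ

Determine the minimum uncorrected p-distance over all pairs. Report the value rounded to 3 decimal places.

Pairwise Hamming distances:
  TB244 vs TB56: 7
  TB244 vs TB261: 2
  TB244 vs TB20: 9
  TB244 vs TB219: 9
  TB56 vs TB261: 9
  TB56 vs TB20: 13
  TB56 vs TB219: 13
  TB261 vs TB20: 9
  TB261 vs TB219: 11
  TB20 vs TB219: 12
The smallest is 2 mismatches, between TB244 and TB261; p = 2/21 = 0.095.

0.095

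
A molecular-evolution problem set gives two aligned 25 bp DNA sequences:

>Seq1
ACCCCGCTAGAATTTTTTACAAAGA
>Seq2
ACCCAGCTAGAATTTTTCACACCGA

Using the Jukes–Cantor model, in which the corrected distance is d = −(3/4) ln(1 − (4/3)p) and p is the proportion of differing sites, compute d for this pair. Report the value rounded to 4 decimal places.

Differing sites — 5:C/A; 18:T/C; 22:A/C; 23:A/C.
p = 4/25 = 0.160000.
d = −0.75 · ln(1 − (4/3)·0.160000) = −0.75 · ln(0.786667) = −0.75 · (-0.239950) = 0.1800.

0.1800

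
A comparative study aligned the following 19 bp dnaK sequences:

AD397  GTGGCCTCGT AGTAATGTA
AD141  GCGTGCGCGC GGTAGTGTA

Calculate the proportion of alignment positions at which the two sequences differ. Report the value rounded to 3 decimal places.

Mismatches occur at site 2 (T↔C), site 4 (G↔T), site 5 (C↔G), site 7 (T↔G), site 10 (T↔C), site 11 (A↔G), site 15 (A↔G).
There are 7 differences over 19 sites, so p = 7/19 = 0.368.

0.368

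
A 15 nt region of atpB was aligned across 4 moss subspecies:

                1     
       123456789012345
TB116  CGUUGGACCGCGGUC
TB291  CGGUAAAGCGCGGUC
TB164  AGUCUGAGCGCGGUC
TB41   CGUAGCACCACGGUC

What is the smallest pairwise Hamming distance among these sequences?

Pairwise Hamming distances:
  TB116 vs TB291: 4
  TB116 vs TB164: 4
  TB116 vs TB41: 3
  TB291 vs TB164: 5
  TB291 vs TB41: 6
  TB164 vs TB41: 6
The smallest is 3, between TB116 and TB41.

3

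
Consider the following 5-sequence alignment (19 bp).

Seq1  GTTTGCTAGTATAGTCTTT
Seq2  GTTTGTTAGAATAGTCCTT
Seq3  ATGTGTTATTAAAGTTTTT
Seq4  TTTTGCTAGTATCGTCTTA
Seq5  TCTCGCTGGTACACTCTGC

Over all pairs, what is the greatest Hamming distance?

12

Pairwise Hamming distances:
  Seq1 vs Seq2: 3
  Seq1 vs Seq3: 6
  Seq1 vs Seq4: 3
  Seq1 vs Seq5: 8
  Seq2 vs Seq3: 7
  Seq2 vs Seq4: 6
  Seq2 vs Seq5: 11
  Seq3 vs Seq4: 8
  Seq3 vs Seq5: 12
  Seq4 vs Seq5: 8
The largest is 12, between Seq3 and Seq5.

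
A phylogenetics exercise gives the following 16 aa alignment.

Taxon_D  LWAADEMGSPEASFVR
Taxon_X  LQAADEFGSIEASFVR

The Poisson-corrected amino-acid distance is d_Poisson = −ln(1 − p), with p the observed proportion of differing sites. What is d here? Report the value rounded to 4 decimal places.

Differing sites — 2:W/Q; 7:M/F; 10:P/I.
p = 3/16 = 0.187500.
d = −ln(1 − 0.187500) = −ln(0.812500) = 0.2076.

0.2076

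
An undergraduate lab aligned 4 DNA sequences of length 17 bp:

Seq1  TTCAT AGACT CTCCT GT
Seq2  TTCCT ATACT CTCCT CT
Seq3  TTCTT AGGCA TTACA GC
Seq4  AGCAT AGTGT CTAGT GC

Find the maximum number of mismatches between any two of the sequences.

10

Pairwise Hamming distances:
  Seq1 vs Seq2: 3
  Seq1 vs Seq3: 7
  Seq1 vs Seq4: 7
  Seq2 vs Seq3: 9
  Seq2 vs Seq4: 10
  Seq3 vs Seq4: 9
The largest is 10, between Seq2 and Seq4.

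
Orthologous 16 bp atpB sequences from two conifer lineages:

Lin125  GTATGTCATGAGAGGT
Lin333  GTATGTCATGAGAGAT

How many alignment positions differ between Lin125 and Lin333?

The sequences differ at position 15 (G/A).
That gives 1 mismatch out of 16 aligned sites, so the Hamming distance is 1.

1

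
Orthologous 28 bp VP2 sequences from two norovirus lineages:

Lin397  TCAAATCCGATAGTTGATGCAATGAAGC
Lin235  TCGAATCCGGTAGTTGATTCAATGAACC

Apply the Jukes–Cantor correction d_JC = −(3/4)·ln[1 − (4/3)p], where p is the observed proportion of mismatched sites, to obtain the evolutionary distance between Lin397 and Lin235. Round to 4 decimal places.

Differing sites — 3:A/G; 10:A/G; 19:G/T; 27:G/C.
p = 4/28 = 0.142857.
d = −0.75 · ln(1 − (4/3)·0.142857) = −0.75 · ln(0.809524) = −0.75 · (-0.211309) = 0.1585.

0.1585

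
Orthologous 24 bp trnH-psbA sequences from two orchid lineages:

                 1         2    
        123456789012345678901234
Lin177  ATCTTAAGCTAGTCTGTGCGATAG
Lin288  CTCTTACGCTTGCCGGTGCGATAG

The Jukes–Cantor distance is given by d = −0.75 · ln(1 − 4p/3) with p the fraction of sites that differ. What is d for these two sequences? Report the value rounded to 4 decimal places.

0.2441

Mismatches occur at site 1 (A→C), site 7 (A→C), site 11 (A→T), site 13 (T→C), site 15 (T→G).
p = 5/24 = 0.208333.
d = −0.75 · ln(1 − (4/3)·0.208333) = −0.75 · ln(0.722223) = −0.75 · (-0.325421) = 0.2441.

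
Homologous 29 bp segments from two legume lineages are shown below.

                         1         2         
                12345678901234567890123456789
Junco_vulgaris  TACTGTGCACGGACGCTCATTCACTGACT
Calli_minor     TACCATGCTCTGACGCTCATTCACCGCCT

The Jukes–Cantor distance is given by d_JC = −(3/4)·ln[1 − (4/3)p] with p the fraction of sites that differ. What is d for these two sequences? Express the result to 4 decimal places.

0.2421

Mismatches occur at site 4 (T→C), site 5 (G→A), site 9 (A→T), site 11 (G→T), site 25 (T→C), site 27 (A→C).
p = 6/29 = 0.206897.
d = −0.75 · ln(1 − (4/3)·0.206897) = −0.75 · ln(0.724137) = −0.75 · (-0.322775) = 0.2421.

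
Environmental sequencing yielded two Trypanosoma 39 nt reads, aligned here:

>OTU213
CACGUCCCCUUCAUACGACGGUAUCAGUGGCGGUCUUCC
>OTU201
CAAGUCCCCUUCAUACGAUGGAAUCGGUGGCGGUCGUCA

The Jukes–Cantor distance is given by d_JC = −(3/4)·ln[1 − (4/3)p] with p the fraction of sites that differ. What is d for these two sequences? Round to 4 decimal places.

0.1722

Differing sites — 3:C/A; 19:C/U; 22:U/A; 26:A/G; 36:U/G; 39:C/A.
p = 6/39 = 0.153846.
d = −0.75 · ln(1 − (4/3)·0.153846) = −0.75 · ln(0.794872) = −0.75 · (-0.229574) = 0.1722.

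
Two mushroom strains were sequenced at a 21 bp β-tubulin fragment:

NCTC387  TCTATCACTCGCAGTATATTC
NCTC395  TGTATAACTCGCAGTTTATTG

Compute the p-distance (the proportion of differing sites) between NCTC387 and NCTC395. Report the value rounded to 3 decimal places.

Differing sites — 2:C/G; 6:C/A; 16:A/T; 21:C/G.
There are 4 differences over 21 sites, so p = 4/21 = 0.190.

0.190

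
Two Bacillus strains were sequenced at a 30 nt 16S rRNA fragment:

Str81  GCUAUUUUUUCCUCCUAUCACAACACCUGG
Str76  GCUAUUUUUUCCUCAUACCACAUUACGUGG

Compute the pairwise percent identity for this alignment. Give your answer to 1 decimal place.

Mismatches occur at site 15 (C→A), site 18 (U→C), site 23 (A→U), site 24 (C→U), site 27 (C→G).
25 of the 30 sites match, so the percent identity is 25/30 × 100 = 83.3%.

83.3%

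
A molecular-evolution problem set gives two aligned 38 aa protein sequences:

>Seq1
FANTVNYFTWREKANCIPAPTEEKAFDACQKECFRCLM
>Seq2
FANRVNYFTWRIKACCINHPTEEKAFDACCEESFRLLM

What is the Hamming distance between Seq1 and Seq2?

Mismatches occur at site 4 (T→R), site 12 (E→I), site 15 (N→C), site 18 (P→N), site 19 (A→H), site 30 (Q→C), site 31 (K→E), site 33 (C→S), site 36 (C→L).
That gives 9 mismatches out of 38 aligned sites, so the Hamming distance is 9.

9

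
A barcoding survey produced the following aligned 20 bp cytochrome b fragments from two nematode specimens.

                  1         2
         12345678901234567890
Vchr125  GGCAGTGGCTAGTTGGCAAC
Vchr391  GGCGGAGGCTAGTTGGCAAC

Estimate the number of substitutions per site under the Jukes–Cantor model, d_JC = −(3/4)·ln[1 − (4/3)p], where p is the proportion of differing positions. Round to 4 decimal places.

0.1073

Differing sites — 4:A/G; 6:T/A.
p = 2/20 = 0.100000.
d = −0.75 · ln(1 − (4/3)·0.100000) = −0.75 · ln(0.866667) = −0.75 · (-0.143100) = 0.1073.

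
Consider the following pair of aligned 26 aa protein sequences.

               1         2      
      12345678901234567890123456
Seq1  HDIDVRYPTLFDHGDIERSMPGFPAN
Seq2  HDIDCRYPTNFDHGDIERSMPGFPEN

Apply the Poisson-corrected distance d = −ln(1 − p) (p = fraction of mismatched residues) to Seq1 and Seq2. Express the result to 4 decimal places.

The sequences differ at positions 5 (V/C), 10 (L/N), 25 (A/E).
p = 3/26 = 0.115385.
d = −ln(1 − 0.115385) = −ln(0.884615) = 0.1226.

0.1226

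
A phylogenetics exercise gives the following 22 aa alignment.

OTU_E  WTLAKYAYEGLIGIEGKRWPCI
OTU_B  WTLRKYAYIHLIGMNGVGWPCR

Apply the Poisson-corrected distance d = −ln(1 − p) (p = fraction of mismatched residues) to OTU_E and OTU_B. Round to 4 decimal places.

Mismatches occur at site 4 (A→R), site 9 (E→I), site 10 (G→H), site 14 (I→M), site 15 (E→N), site 17 (K→V), site 18 (R→G), site 22 (I→R).
p = 8/22 = 0.363636.
d = −ln(1 − 0.363636) = −ln(0.636364) = 0.4520.

0.4520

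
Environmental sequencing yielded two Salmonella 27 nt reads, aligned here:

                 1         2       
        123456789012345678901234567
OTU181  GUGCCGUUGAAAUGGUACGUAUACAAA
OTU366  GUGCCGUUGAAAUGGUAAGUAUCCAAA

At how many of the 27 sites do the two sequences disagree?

2

Mismatches occur at site 18 (C→A), site 23 (A→C).
That gives 2 mismatches out of 27 aligned sites, so the Hamming distance is 2.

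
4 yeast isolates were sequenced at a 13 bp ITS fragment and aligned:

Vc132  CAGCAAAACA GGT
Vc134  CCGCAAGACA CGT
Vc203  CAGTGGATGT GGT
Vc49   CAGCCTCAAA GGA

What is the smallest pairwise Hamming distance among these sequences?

3

Pairwise Hamming distances:
  Vc132 vs Vc134: 3
  Vc132 vs Vc203: 6
  Vc132 vs Vc49: 5
  Vc134 vs Vc203: 9
  Vc134 vs Vc49: 7
  Vc203 vs Vc49: 8
The smallest is 3, between Vc132 and Vc134.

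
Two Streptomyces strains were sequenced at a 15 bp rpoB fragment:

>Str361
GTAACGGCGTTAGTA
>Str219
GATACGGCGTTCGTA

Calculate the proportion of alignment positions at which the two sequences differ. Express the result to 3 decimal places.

The sequences differ at positions 2 (T/A), 3 (A/T), 12 (A/C).
There are 3 differences over 15 sites, so p = 3/15 = 0.200.

0.200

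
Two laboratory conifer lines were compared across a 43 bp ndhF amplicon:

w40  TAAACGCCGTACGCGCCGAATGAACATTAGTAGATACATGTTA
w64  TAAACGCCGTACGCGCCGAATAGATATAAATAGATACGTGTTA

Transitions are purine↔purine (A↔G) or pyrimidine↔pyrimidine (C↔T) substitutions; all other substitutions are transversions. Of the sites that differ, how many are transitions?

5

Mismatches occur at site 22 (G→A, transition), site 23 (A→G, transition), site 25 (C→T, transition), site 28 (T→A, transversion), site 30 (G→A, transition), site 38 (A→G, transition).
Of the 6 differences, 5 transitions and 1 transversion, so the answer is 5.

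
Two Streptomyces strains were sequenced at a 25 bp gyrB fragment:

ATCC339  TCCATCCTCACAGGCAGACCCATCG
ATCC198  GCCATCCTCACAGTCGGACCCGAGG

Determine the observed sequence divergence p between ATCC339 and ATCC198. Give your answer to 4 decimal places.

The sequences differ at positions 1 (T/G), 14 (G/T), 16 (A/G), 22 (A/G), 23 (T/A), 24 (C/G).
There are 6 differences over 25 sites, so p = 6/25 = 0.2400.

0.2400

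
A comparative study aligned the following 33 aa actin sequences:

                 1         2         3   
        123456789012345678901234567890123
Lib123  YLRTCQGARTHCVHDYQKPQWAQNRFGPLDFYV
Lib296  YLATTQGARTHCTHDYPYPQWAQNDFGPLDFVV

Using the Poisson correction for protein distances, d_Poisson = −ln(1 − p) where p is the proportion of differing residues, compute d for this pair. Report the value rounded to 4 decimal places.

The sequences differ at positions 3 (R/A), 5 (C/T), 13 (V/T), 17 (Q/P), 18 (K/Y), 25 (R/D), 32 (Y/V).
p = 7/33 = 0.212121.
d = −ln(1 − 0.212121) = −ln(0.787879) = 0.2384.

0.2384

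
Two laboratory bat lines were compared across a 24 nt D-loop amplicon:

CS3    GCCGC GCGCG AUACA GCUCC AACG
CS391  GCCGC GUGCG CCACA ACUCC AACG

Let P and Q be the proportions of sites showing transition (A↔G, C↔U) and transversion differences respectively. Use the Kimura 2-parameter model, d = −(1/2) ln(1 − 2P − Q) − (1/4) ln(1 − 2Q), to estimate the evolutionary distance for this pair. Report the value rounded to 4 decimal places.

Differing sites — 7:C/U (Ti); 11:A/C (Tv); 12:U/C (Ti); 16:G/A (Ti).
Of the 4 differences, 3 transitions and 1 transversion over 24 sites: P = 3/24 = 0.125000, Q = 1/24 = 0.041667.
d = −0.5·ln(0.708333) − 0.25·ln(0.916666) = −0.5·(-0.344841) − 0.25·(-0.087012) = 0.1942.

0.1942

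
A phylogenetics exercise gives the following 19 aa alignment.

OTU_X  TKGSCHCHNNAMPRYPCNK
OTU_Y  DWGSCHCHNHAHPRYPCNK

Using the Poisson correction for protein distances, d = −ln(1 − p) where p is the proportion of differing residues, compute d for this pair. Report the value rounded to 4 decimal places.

0.2364

Mismatches occur at site 1 (T↔D), site 2 (K↔W), site 10 (N↔H), site 12 (M↔H).
p = 4/19 = 0.210526.
d = −ln(1 − 0.210526) = −ln(0.789474) = 0.2364.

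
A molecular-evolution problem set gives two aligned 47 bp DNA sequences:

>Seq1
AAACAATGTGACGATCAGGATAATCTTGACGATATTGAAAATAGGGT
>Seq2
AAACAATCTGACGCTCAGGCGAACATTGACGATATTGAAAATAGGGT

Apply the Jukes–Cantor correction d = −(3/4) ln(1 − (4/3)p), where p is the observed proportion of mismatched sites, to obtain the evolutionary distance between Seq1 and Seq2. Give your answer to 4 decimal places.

The sequences differ at positions 8 (G/C), 14 (A/C), 20 (A/C), 21 (T/G), 24 (T/C), 25 (C/A).
p = 6/47 = 0.127660.
d = −0.75 · ln(1 − (4/3)·0.127660) = −0.75 · ln(0.829787) = −0.75 · (-0.186586) = 0.1399.

0.1399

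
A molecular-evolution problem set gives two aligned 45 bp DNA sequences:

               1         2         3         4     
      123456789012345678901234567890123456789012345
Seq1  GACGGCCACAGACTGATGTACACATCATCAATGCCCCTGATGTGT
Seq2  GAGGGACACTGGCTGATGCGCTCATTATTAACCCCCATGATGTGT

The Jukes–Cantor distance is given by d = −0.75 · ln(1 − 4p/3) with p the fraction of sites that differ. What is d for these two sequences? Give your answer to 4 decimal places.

Mismatches occur at site 3 (C/G), site 6 (C/A), site 10 (A/T), site 12 (A/G), site 19 (T/C), site 20 (A/G), site 22 (A/T), site 26 (C/T), site 29 (C/T), site 32 (T/C), site 33 (G/C), site 37 (C/A).
p = 12/45 = 0.266667.
d = −0.75 · ln(1 − (4/3)·0.266667) = −0.75 · ln(0.644444) = −0.75 · (-0.439367) = 0.3295.

0.3295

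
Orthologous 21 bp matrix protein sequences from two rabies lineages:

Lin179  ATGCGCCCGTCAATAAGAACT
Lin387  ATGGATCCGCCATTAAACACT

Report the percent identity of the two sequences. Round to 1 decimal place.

66.7%

The sequences differ at positions 4 (C/G), 5 (G/A), 6 (C/T), 10 (T/C), 13 (A/T), 17 (G/A), 18 (A/C).
14 of the 21 sites match, so the percent identity is 14/21 × 100 = 66.7%.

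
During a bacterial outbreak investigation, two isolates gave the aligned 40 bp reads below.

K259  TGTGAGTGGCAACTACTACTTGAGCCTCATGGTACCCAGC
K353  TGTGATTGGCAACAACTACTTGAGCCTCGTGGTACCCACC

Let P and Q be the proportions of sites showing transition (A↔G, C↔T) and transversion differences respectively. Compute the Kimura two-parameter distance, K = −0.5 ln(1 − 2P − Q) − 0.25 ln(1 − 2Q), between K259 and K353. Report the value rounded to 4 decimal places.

0.1074

Differing sites — 6:G/T (Tv); 14:T/A (Tv); 29:A/G (Ti); 39:G/C (Tv).
Of the 4 differences, 1 transition and 3 transversions over 40 sites: P = 1/40 = 0.025000, Q = 3/40 = 0.075000.
d = −0.5·ln(0.875000) − 0.25·ln(0.850000) = −0.5·(-0.133531) − 0.25·(-0.162519) = 0.1074.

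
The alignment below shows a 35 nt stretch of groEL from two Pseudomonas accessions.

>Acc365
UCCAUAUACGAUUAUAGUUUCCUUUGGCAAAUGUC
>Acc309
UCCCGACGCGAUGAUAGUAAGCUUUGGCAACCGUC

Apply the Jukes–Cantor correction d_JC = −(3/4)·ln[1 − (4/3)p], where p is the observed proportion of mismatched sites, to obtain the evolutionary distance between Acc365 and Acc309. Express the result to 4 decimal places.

0.3597

The sequences differ at positions 4 (A/C), 5 (U/G), 7 (U/C), 8 (A/G), 13 (U/G), 19 (U/A), 20 (U/A), 21 (C/G), 31 (A/C), 32 (U/C).
p = 10/35 = 0.285714.
d = −0.75 · ln(1 − (4/3)·0.285714) = −0.75 · ln(0.619048) = −0.75 · (-0.479572) = 0.3597.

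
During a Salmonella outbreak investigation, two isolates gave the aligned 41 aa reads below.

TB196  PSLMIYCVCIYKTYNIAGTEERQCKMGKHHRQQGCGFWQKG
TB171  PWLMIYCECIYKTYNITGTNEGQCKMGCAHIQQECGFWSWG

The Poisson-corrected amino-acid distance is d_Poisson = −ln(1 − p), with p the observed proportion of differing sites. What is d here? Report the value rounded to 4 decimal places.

0.3124

The sequences differ at positions 2 (S/W), 8 (V/E), 17 (A/T), 20 (E/N), 22 (R/G), 28 (K/C), 29 (H/A), 31 (R/I), 34 (G/E), 39 (Q/S), 40 (K/W).
p = 11/41 = 0.268293.
d = −ln(1 − 0.268293) = −ln(0.731707) = 0.3124.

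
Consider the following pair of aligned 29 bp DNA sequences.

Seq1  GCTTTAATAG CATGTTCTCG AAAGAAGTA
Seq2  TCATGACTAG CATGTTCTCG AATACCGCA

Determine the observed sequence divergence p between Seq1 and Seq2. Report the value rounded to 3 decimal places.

The sequences differ at positions 1 (G/T), 3 (T/A), 5 (T/G), 7 (A/C), 23 (A/T), 24 (G/A), 25 (A/C), 26 (A/C), 28 (T/C).
There are 9 differences over 29 sites, so p = 9/29 = 0.310.

0.310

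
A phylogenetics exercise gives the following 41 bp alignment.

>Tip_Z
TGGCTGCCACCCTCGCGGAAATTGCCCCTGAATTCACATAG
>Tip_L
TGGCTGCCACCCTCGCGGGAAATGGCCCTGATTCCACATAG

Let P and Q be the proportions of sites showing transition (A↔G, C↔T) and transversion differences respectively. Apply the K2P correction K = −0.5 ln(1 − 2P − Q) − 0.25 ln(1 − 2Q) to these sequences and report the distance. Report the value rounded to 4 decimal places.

0.1332

The sequences differ at positions 19 (A/G, transition), 22 (T/A, transversion), 25 (C/G, transversion), 32 (A/T, transversion), 34 (T/C, transition).
Of the 5 differences, 2 transitions and 3 transversions over 41 sites: P = 2/41 = 0.048780, Q = 3/41 = 0.073171.
d = −0.5·ln(0.829269) − 0.25·ln(0.853658) = −0.5·(-0.187211) − 0.25·(-0.158225) = 0.1332.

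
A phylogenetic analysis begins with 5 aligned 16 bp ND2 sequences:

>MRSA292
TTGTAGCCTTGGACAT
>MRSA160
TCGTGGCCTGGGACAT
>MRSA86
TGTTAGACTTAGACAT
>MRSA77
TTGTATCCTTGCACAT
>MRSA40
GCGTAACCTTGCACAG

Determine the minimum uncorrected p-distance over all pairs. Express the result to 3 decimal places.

0.125

Pairwise Hamming distances:
  MRSA292 vs MRSA160: 3
  MRSA292 vs MRSA86: 4
  MRSA292 vs MRSA77: 2
  MRSA292 vs MRSA40: 5
  MRSA160 vs MRSA86: 6
  MRSA160 vs MRSA77: 5
  MRSA160 vs MRSA40: 6
  MRSA86 vs MRSA77: 6
  MRSA86 vs MRSA40: 8
  MRSA77 vs MRSA40: 4
The smallest is 2 mismatches, between MRSA292 and MRSA77; p = 2/16 = 0.125.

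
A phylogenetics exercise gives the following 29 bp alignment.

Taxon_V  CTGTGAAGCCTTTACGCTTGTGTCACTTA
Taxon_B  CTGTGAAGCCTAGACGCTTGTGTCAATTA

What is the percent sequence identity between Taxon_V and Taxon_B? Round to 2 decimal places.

The sequences differ at positions 12 (T/A), 13 (T/G), 26 (C/A).
26 of the 29 sites match, so the percent identity is 26/29 × 100 = 89.66%.

89.66%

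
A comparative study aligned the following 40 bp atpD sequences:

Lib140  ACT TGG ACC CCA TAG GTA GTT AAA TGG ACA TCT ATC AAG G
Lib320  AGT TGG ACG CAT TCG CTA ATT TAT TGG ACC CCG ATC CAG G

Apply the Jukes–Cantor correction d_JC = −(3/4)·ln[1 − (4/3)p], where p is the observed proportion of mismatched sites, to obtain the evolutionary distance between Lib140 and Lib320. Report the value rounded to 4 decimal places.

0.4260

Mismatches occur at site 2 (C→G), site 9 (C→G), site 11 (C→A), site 12 (A→T), site 14 (A→C), site 16 (G→C), site 19 (G→A), site 22 (A→T), site 24 (A→T), site 30 (A→C), site 31 (T→C), site 33 (T→G), site 37 (A→C).
p = 13/40 = 0.325000.
d = −0.75 · ln(1 − (4/3)·0.325000) = −0.75 · ln(0.566667) = −0.75 · (-0.567983) = 0.4260.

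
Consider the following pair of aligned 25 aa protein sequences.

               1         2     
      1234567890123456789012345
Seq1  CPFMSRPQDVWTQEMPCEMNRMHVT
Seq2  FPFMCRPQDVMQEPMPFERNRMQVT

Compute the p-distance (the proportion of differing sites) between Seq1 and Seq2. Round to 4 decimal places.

The sequences differ at positions 1 (C/F), 5 (S/C), 11 (W/M), 12 (T/Q), 13 (Q/E), 14 (E/P), 17 (C/F), 19 (M/R), 23 (H/Q).
There are 9 differences over 25 sites, so p = 9/25 = 0.3600.

0.3600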